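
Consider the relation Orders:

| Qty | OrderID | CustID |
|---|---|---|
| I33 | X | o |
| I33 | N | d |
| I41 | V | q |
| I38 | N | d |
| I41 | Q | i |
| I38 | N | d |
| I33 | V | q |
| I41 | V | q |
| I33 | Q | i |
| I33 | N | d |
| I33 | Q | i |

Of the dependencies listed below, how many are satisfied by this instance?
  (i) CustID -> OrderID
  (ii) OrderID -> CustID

(i) CustID -> OrderID: every LHS value maps to a single RHS value — holds.
(ii) OrderID -> CustID: every LHS value maps to a single RHS value — holds.
2 of the 2 dependencies hold.

2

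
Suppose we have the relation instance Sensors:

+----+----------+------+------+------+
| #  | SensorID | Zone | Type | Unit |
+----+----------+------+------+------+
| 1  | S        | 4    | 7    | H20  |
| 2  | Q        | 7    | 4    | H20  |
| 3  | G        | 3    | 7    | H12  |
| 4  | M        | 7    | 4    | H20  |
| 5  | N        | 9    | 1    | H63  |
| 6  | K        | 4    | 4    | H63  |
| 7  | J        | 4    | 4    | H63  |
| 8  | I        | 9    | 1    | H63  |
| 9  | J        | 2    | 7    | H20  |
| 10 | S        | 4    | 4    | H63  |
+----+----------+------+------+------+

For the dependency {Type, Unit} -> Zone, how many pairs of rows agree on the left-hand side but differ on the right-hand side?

(Type=7, Unit=H20): violating pairs (1,9) — 1 pair.
(Type=4, Unit=H20): all 2 rows agree on Zone — 0 pairs.
(Type=1, Unit=H63): all 2 rows agree on Zone — 0 pairs.
(Type=4, Unit=H63): all 3 rows agree on Zone — 0 pairs.

1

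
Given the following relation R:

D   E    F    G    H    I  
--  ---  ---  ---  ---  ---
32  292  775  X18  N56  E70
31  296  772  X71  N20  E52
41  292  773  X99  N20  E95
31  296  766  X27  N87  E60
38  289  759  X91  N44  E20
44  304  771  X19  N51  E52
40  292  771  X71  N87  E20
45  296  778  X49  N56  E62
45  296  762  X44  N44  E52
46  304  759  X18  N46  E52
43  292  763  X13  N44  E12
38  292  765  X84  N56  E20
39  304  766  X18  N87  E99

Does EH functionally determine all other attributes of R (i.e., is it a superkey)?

No

Two distinct rows share (E=292, H=N56), so EH does not determine every attribute — not a superkey.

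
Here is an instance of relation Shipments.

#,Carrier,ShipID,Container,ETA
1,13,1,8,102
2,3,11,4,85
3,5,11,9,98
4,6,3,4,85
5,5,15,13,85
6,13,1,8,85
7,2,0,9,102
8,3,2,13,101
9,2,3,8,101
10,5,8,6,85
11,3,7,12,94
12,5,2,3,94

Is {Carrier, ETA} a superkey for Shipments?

Rows 5 and 10 have the same {Carrier, ETA} value (Carrier=5, ETA=85) but are distinct tuples, so {Carrier, ETA} does not determine every attribute — not a superkey.

No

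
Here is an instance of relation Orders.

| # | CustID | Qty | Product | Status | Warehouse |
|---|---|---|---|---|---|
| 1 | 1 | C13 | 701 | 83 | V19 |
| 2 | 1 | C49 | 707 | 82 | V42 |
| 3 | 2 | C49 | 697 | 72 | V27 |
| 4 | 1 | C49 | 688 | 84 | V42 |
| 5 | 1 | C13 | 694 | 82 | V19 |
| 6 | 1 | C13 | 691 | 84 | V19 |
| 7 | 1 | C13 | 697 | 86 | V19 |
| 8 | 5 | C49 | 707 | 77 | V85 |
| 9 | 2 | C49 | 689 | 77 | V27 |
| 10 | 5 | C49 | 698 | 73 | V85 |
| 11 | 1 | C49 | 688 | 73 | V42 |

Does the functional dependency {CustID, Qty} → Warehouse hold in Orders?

(CustID=1, Qty=C13): rows 1, 5, 6, 7 → Warehouse = V19, V19, V19, V19 ✓
(CustID=1, Qty=C49): rows 2, 4, 11 → Warehouse = V42, V42, V42 ✓
(CustID=2, Qty=C49): rows 3, 9 → Warehouse = V27, V27 ✓
(CustID=5, Qty=C49): rows 8, 10 → Warehouse = V85, V85 ✓
Every {CustID, Qty} value is associated with a single Warehouse value, so {CustID, Qty} → Warehouse holds.

Yes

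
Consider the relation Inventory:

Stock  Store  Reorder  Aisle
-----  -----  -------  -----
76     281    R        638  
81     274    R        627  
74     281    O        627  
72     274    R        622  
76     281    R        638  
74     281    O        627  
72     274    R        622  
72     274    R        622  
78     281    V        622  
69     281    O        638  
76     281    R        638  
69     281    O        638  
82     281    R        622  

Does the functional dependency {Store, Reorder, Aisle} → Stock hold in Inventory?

(Store=281, Reorder=R, Aisle=638): 3 rows → Stock = 76, 76, 76 ✓
(Store=274, Reorder=R, Aisle=627): 1 row → Stock = 81 ✓
(Store=281, Reorder=O, Aisle=627): 2 rows → Stock = 74, 74 ✓
(Store=274, Reorder=R, Aisle=622): 3 rows → Stock = 72, 72, 72 ✓
(Store=281, Reorder=V, Aisle=622): 1 row → Stock = 78 ✓
(Store=281, Reorder=O, Aisle=638): 2 rows → Stock = 69, 69 ✓
(Store=281, Reorder=R, Aisle=622): 1 row → Stock = 82 ✓
Every {Store, Reorder, Aisle} value is associated with a single Stock value, so {Store, Reorder, Aisle} → Stock holds.

Yes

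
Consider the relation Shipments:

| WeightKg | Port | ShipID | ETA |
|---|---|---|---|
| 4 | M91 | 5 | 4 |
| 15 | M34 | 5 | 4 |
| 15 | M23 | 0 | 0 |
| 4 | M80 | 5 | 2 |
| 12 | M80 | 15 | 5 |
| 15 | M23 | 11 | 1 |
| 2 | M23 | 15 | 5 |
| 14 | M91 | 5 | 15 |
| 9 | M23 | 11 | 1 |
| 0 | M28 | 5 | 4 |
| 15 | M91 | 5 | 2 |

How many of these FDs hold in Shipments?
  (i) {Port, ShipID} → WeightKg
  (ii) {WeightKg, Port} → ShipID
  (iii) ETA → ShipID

(i) {Port, ShipID} → WeightKg: (Port=M91, ShipID=5): 3 rows → WeightKg takes values {4, 14, 15} — violation; (Port=M23, ShipID=11): 2 rows → WeightKg takes values {15, 9} — violation — fails.
(ii) {WeightKg, Port} → ShipID: (WeightKg=15, Port=M23): 2 rows → ShipID takes values {0, 11} — violation — fails.
(iii) ETA → ShipID: every LHS value maps to a single RHS value — holds.
1 of the 3 dependencies holds.

1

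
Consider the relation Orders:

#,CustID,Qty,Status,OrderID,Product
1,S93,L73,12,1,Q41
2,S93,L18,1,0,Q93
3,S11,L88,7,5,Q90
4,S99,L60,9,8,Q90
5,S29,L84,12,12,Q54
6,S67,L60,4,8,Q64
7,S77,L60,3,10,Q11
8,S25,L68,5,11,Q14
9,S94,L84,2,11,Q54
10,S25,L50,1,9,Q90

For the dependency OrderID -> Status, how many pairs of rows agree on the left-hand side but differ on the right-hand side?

OrderID=8: violating pairs (4,6) — 1 pair.
OrderID=11: violating pairs (8,9) — 1 pair.

2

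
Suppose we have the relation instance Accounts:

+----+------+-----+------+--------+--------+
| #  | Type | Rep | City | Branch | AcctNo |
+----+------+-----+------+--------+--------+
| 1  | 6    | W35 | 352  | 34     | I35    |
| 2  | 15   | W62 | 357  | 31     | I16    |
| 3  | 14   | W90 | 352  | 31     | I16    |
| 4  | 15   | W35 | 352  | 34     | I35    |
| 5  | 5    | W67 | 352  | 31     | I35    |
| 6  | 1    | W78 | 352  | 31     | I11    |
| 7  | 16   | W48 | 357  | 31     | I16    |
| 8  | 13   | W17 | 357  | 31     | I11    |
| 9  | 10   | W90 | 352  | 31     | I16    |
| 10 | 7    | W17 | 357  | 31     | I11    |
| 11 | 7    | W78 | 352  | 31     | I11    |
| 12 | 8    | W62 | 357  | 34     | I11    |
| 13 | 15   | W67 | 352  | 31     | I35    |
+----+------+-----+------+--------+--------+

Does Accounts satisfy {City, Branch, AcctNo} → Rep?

No

(City=352, Branch=34, AcctNo=I35): rows 1, 4 → Rep = W35, W35 ✓
(City=357, Branch=31, AcctNo=I16): rows 2, 7 → Rep takes values {W62, W48} — violation
(City=352, Branch=31, AcctNo=I16): rows 3, 9 → Rep = W90, W90 ✓
(City=352, Branch=31, AcctNo=I35): rows 5, 13 → Rep = W67, W67 ✓
(City=352, Branch=31, AcctNo=I11): rows 6, 11 → Rep = W78, W78 ✓
(City=357, Branch=31, AcctNo=I11): rows 8, 10 → Rep = W17, W17 ✓
(City=357, Branch=34, AcctNo=I11): row 12 → Rep = W62 ✓
Two rows agree on {City, Branch, AcctNo} but differ on Rep, so {City, Branch, AcctNo} → Rep does not hold.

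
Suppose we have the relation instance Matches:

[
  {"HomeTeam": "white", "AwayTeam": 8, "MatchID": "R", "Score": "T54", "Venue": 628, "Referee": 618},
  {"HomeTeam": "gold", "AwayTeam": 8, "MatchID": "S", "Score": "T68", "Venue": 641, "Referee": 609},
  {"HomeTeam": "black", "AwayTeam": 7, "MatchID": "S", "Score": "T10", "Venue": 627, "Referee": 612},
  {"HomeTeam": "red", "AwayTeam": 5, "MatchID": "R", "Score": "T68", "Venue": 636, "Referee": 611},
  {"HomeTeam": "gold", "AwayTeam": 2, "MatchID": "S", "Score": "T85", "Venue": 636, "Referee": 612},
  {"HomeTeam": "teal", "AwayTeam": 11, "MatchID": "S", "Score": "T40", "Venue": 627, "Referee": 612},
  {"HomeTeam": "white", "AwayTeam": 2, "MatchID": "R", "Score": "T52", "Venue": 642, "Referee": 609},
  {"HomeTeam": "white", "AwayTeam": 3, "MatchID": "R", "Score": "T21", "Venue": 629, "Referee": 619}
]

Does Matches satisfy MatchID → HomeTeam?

No

MatchID=R: 4 rows → HomeTeam takes values {white, red} — violation
MatchID=S: 4 rows → HomeTeam takes values {gold, black, teal} — violation
Two rows agree on MatchID but differ on HomeTeam, so MatchID → HomeTeam does not hold.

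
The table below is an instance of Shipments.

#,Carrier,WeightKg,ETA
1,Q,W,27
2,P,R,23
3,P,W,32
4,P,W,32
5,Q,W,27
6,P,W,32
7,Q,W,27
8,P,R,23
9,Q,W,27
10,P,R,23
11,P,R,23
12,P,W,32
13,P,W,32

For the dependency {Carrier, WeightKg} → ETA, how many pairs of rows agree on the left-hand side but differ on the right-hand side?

(Carrier=Q, WeightKg=W): all 4 rows agree on ETA — 0 pairs.
(Carrier=P, WeightKg=R): all 4 rows agree on ETA — 0 pairs.
(Carrier=P, WeightKg=W): all 5 rows agree on ETA — 0 pairs.

0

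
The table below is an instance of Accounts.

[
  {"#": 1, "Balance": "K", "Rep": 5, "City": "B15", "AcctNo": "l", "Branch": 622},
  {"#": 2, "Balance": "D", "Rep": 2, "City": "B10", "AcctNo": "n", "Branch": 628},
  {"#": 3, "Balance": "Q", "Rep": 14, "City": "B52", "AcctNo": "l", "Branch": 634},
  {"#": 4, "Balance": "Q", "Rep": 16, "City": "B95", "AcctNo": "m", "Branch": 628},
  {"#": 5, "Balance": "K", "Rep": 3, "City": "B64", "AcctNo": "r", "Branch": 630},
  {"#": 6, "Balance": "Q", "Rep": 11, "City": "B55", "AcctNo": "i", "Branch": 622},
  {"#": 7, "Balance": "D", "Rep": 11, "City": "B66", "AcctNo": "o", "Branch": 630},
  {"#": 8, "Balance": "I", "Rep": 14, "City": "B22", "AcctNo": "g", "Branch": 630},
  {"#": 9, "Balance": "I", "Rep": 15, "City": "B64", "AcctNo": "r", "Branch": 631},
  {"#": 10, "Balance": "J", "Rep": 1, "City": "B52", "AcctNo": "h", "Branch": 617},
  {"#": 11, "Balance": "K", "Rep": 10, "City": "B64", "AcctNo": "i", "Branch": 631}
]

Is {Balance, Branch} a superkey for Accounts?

All 11 rows have distinct {Balance, Branch} values, so {Balance, Branch} → (all attributes) holds and {Balance, Branch} is a superkey.

Yes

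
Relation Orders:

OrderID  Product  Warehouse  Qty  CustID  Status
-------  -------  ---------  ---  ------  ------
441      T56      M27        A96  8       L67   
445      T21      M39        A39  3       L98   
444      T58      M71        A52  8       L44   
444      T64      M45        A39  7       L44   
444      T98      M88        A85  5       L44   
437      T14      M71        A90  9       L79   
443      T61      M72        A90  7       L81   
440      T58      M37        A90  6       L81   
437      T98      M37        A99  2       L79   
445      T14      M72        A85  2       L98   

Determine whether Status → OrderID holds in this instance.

No

Status=L67: 1 row → OrderID = 441 ✓
Status=L98: 2 rows → OrderID = 445, 445 ✓
Status=L44: 3 rows → OrderID = 444, 444, 444 ✓
Status=L79: 2 rows → OrderID = 437, 437 ✓
Status=L81: 2 rows → OrderID takes values {443, 440} — violation
Two rows agree on Status but differ on OrderID, so Status → OrderID does not hold.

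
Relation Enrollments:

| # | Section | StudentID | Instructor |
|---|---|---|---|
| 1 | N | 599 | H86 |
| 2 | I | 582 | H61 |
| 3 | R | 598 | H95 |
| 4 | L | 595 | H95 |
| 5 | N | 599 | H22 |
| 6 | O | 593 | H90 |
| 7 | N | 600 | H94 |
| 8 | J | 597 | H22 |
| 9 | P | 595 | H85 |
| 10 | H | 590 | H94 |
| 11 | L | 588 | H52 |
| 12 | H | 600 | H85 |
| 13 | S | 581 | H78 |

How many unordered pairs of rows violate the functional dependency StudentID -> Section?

2

StudentID=599: all 2 rows agree on Section — 0 pairs.
StudentID=595: violating pairs (4,9) — 1 pair.
StudentID=600: violating pairs (7,12) — 1 pair.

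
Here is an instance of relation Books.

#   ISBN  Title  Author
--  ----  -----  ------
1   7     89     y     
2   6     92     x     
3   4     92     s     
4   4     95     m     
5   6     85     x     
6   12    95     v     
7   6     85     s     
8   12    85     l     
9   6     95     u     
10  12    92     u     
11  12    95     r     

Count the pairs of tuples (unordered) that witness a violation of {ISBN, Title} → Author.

2

(ISBN=6, Title=85): violating pairs (5,7) — 1 pair.
(ISBN=12, Title=95): violating pairs (6,11) — 1 pair.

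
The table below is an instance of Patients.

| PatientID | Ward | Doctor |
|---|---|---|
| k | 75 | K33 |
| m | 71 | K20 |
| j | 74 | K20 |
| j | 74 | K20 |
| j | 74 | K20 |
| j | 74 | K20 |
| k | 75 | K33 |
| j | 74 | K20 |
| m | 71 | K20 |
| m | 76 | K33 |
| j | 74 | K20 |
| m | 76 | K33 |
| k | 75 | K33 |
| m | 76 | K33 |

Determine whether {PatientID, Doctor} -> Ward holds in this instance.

(PatientID=k, Doctor=K33): 3 rows → Ward = 75, 75, 75 ✓
(PatientID=m, Doctor=K20): 2 rows → Ward = 71, 71 ✓
(PatientID=j, Doctor=K20): 6 rows → Ward = 74, 74, 74, 74, 74, 74 ✓
(PatientID=m, Doctor=K33): 3 rows → Ward = 76, 76, 76 ✓
Every {PatientID, Doctor} value is associated with a single Ward value, so {PatientID, Doctor} -> Ward holds.

Yes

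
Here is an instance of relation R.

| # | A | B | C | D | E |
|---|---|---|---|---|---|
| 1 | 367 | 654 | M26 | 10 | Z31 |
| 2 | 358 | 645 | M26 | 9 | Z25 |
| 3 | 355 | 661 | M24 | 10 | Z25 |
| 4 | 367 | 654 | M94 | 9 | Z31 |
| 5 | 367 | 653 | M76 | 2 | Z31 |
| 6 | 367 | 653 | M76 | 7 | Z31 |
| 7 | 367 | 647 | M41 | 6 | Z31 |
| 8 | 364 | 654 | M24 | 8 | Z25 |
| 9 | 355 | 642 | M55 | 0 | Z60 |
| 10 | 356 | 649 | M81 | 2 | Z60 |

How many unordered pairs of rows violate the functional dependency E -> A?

4

E=Z31: all 5 rows agree on A — 0 pairs.
E=Z25: violating pairs (2,3), (2,8), (3,8) — 3 pairs.
E=Z60: violating pairs (9,10) — 1 pair.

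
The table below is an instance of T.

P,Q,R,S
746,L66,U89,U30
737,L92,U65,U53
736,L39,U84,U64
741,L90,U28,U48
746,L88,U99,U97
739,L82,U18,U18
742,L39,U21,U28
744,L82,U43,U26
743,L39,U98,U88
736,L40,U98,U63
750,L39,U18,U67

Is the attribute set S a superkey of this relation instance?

All 11 rows have distinct S values, so S → (all attributes) holds and S is a superkey.

Yes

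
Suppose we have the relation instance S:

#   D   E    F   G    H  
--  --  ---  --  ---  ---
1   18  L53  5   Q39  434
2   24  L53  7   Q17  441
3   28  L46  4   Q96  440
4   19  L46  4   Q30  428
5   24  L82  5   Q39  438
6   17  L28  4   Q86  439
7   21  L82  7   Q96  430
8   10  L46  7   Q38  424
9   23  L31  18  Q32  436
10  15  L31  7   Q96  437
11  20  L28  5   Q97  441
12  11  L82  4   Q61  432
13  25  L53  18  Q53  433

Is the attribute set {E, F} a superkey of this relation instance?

Rows 3 and 4 have the same {E, F} value (E=L46, F=4) but are distinct tuples, so {E, F} does not determine every attribute — not a superkey.

No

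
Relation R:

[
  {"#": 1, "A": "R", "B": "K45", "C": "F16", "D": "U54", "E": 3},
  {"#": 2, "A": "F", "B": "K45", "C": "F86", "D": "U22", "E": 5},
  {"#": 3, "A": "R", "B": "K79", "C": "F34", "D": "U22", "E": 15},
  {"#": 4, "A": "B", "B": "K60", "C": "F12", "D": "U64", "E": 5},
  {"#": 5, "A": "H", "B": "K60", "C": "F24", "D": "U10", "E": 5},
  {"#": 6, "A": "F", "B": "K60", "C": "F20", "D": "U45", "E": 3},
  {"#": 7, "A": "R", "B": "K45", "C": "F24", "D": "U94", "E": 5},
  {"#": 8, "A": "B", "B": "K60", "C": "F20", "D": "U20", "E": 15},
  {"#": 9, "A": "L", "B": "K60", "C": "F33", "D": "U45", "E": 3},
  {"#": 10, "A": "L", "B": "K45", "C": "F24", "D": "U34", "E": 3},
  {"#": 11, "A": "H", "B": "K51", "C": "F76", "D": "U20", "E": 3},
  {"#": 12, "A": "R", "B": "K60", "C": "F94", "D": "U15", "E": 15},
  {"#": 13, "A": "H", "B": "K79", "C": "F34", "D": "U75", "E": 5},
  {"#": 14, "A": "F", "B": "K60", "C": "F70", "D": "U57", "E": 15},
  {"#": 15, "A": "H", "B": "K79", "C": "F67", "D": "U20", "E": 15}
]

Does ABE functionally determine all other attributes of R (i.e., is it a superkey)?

All 15 rows have distinct ABE values, so ABE → (all attributes) holds and ABE is a superkey.

Yes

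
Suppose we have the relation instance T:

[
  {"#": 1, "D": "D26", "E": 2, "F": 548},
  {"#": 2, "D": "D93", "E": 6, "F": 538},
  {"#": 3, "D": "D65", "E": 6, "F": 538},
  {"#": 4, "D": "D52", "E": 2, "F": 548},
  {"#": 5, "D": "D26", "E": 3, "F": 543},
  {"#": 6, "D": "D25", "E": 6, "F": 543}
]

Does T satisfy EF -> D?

No

(E=2, F=548): rows 1, 4 → D takes values {D26, D52} — violation
(E=6, F=538): rows 2, 3 → D takes values {D93, D65} — violation
(E=3, F=543): row 5 → D = D26 ✓
(E=6, F=543): row 6 → D = D25 ✓
Two rows agree on EF but differ on D, so EF -> D does not hold.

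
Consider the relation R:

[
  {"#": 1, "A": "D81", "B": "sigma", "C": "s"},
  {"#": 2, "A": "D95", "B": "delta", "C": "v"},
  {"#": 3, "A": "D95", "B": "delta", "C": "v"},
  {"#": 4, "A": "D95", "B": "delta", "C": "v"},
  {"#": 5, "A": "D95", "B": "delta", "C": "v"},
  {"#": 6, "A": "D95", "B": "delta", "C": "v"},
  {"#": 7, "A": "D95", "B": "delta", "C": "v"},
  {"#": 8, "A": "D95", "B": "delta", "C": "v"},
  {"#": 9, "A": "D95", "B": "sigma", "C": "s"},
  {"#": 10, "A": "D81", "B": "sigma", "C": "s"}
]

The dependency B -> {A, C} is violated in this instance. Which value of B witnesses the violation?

B=sigma: rows 1, 9, 10 → {A,C} takes values {(D81, s), (D95, s)} — violation
B=delta: rows 2, 3, 4, 5, 6, 7, 8 → {A,C} = (D95, v), (D95, v), (D95, v), (D95, v), (D95, v), (D95, v), (D95, v) ✓
The only B value with inconsistent RHS is B=sigma.

sigma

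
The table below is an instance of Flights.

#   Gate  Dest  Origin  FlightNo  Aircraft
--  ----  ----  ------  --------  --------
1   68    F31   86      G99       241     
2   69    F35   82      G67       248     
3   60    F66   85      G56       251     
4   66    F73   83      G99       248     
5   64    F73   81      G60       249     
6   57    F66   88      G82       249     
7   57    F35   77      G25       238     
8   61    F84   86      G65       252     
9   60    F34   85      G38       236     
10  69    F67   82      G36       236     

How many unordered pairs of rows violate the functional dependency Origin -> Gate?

1

Origin=86: violating pairs (1,8) — 1 pair.
Origin=82: all 2 rows agree on Gate — 0 pairs.
Origin=85: all 2 rows agree on Gate — 0 pairs.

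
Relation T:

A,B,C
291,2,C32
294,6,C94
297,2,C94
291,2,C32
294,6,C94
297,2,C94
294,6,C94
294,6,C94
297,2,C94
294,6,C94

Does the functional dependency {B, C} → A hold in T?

Yes

(B=2, C=C32): 2 rows → A = 291, 291 ✓
(B=6, C=C94): 5 rows → A = 294, 294, 294, 294, 294 ✓
(B=2, C=C94): 3 rows → A = 297, 297, 297 ✓
Every {B, C} value is associated with a single A value, so {B, C} → A holds.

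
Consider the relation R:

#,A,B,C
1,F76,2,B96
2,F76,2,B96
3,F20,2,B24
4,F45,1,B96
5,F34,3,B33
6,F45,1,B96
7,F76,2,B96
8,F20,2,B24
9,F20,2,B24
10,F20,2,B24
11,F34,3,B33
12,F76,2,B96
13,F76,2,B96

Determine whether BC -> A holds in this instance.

Yes

(B=2, C=B96): rows 1, 2, 7, 12, 13 → A = F76, F76, F76, F76, F76 ✓
(B=2, C=B24): rows 3, 8, 9, 10 → A = F20, F20, F20, F20 ✓
(B=1, C=B96): rows 4, 6 → A = F45, F45 ✓
(B=3, C=B33): rows 5, 11 → A = F34, F34 ✓
Every BC value is associated with a single A value, so BC -> A holds.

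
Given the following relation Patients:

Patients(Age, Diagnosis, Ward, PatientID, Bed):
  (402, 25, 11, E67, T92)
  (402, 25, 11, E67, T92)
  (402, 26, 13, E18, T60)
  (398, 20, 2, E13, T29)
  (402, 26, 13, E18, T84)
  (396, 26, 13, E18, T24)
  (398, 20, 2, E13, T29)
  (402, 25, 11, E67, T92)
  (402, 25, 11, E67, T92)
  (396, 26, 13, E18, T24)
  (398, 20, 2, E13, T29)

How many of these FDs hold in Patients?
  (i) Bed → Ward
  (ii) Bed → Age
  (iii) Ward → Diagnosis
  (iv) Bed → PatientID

(i) Bed → Ward: every LHS value maps to a single RHS value — holds.
(ii) Bed → Age: every LHS value maps to a single RHS value — holds.
(iii) Ward → Diagnosis: every LHS value maps to a single RHS value — holds.
(iv) Bed → PatientID: every LHS value maps to a single RHS value — holds.
4 of the 4 dependencies hold.

4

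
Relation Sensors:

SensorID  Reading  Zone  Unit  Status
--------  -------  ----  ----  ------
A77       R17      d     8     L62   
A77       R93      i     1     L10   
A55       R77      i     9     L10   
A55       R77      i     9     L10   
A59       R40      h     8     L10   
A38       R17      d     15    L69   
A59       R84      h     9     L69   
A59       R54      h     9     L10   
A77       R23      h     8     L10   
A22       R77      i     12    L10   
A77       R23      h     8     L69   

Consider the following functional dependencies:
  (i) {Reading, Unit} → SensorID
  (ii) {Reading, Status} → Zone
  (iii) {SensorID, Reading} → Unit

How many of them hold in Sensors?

3

(i) {Reading, Unit} → SensorID: every LHS value maps to a single RHS value — holds.
(ii) {Reading, Status} → Zone: every LHS value maps to a single RHS value — holds.
(iii) {SensorID, Reading} → Unit: every LHS value maps to a single RHS value — holds.
3 of the 3 dependencies hold.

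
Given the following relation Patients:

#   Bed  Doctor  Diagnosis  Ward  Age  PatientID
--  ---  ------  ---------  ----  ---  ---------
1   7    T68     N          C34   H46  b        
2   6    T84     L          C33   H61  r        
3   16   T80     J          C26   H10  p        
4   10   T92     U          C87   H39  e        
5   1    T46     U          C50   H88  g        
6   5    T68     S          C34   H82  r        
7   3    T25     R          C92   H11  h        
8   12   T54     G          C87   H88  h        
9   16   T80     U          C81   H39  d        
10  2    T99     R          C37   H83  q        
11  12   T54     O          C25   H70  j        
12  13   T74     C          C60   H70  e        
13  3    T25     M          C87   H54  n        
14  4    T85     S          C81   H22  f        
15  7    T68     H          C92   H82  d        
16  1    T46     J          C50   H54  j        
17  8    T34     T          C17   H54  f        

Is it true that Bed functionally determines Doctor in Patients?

Bed=7: rows 1, 15 → Doctor = T68, T68 ✓
Bed=6: row 2 → Doctor = T84 ✓
Bed=16: rows 3, 9 → Doctor = T80, T80 ✓
Bed=10: row 4 → Doctor = T92 ✓
Bed=1: rows 5, 16 → Doctor = T46, T46 ✓
Bed=5: row 6 → Doctor = T68 ✓
Bed=3: rows 7, 13 → Doctor = T25, T25 ✓
Bed=12: rows 8, 11 → Doctor = T54, T54 ✓
Bed=2: row 10 → Doctor = T99 ✓
Bed=13: row 12 → Doctor = T74 ✓
Bed=4: row 14 → Doctor = T85 ✓
Bed=8: row 17 → Doctor = T34 ✓
Every Bed value is associated with a single Doctor value, so Bed → Doctor holds.

Yes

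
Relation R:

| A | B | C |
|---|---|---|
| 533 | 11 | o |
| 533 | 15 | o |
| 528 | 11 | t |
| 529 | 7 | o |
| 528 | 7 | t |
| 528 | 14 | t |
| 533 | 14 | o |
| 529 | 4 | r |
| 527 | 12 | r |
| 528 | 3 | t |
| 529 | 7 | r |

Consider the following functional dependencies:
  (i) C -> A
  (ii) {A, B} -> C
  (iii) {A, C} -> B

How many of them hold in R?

(i) C -> A: C=o: 4 rows → A takes values {533, 529} — violation; C=r: 3 rows → A takes values {529, 527} — violation — fails.
(ii) {A, B} -> C: (A=529, B=7): 2 rows → C takes values {o, r} — violation — fails.
(iii) {A, C} -> B: (A=533, C=o): 3 rows → B takes values {11, 15, 14} — violation; (A=528, C=t): 4 rows → B takes values {11, 7, 14, 3} — violation; (A=529, C=r): 2 rows → B takes values {4, 7} — violation — fails.
None of the 3 dependencies hold.

0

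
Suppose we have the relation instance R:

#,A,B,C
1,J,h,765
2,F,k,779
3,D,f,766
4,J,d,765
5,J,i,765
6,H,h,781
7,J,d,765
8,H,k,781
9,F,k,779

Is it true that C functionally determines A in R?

Yes

C=765: rows 1, 4, 5, 7 → A = J, J, J, J ✓
C=779: rows 2, 9 → A = F, F ✓
C=766: row 3 → A = D ✓
C=781: rows 6, 8 → A = H, H ✓
Every C value is associated with a single A value, so C → A holds.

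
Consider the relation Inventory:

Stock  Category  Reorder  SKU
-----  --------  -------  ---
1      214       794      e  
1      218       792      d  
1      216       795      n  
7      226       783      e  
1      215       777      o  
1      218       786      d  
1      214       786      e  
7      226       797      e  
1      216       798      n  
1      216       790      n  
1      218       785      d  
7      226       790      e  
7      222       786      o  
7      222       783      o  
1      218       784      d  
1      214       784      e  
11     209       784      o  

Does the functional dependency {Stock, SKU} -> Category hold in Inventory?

Yes

(Stock=1, SKU=e): 3 rows → Category = 214, 214, 214 ✓
(Stock=1, SKU=d): 4 rows → Category = 218, 218, 218, 218 ✓
(Stock=1, SKU=n): 3 rows → Category = 216, 216, 216 ✓
(Stock=7, SKU=e): 3 rows → Category = 226, 226, 226 ✓
(Stock=1, SKU=o): 1 row → Category = 215 ✓
(Stock=7, SKU=o): 2 rows → Category = 222, 222 ✓
(Stock=11, SKU=o): 1 row → Category = 209 ✓
Every {Stock, SKU} value is associated with a single Category value, so {Stock, SKU} -> Category holds.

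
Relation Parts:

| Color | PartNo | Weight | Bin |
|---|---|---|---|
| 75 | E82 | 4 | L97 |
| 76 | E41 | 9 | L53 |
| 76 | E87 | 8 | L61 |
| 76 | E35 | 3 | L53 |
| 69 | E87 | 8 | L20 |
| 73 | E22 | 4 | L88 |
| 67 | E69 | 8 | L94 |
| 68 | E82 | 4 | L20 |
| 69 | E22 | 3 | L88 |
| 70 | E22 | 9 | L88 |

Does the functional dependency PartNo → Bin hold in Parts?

PartNo=E82: 2 rows → Bin takes values {L97, L20} — violation
PartNo=E41: 1 row → Bin = L53 ✓
PartNo=E87: 2 rows → Bin takes values {L61, L20} — violation
PartNo=E35: 1 row → Bin = L53 ✓
PartNo=E22: 3 rows → Bin = L88, L88, L88 ✓
PartNo=E69: 1 row → Bin = L94 ✓
Two rows agree on PartNo but differ on Bin, so PartNo → Bin does not hold.

No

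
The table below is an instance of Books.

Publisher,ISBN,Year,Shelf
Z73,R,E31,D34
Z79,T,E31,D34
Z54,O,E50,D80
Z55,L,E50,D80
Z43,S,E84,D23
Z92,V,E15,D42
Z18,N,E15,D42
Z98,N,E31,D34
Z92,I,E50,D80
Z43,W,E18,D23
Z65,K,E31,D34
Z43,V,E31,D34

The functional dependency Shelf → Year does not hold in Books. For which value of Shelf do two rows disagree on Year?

D23

Shelf=D34: 5 rows → Year = E31, E31, E31, E31, E31 ✓
Shelf=D80: 3 rows → Year = E50, E50, E50 ✓
Shelf=D23: 2 rows → Year takes values {E84, E18} — violation
Shelf=D42: 2 rows → Year = E15, E15 ✓
The only Shelf value with inconsistent Year is Shelf=D23.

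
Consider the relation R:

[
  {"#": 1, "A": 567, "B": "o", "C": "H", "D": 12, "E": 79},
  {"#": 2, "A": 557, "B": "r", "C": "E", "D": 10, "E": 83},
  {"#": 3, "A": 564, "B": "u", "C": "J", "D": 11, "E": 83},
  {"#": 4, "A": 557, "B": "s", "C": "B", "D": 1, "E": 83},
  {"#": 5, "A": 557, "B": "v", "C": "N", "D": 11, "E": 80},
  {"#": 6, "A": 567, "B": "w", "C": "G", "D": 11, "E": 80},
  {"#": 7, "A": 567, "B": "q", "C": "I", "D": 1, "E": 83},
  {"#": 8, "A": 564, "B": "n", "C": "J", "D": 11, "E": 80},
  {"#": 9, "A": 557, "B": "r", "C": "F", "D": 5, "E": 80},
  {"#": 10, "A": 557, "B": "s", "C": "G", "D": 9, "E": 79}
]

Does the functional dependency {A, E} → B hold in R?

No

(A=567, E=79): row 1 → B = o ✓
(A=557, E=83): rows 2, 4 → B takes values {r, s} — violation
(A=564, E=83): row 3 → B = u ✓
(A=557, E=80): rows 5, 9 → B takes values {v, r} — violation
(A=567, E=80): row 6 → B = w ✓
(A=567, E=83): row 7 → B = q ✓
(A=564, E=80): row 8 → B = n ✓
(A=557, E=79): row 10 → B = s ✓
Two rows agree on {A, E} but differ on B, so {A, E} → B does not hold.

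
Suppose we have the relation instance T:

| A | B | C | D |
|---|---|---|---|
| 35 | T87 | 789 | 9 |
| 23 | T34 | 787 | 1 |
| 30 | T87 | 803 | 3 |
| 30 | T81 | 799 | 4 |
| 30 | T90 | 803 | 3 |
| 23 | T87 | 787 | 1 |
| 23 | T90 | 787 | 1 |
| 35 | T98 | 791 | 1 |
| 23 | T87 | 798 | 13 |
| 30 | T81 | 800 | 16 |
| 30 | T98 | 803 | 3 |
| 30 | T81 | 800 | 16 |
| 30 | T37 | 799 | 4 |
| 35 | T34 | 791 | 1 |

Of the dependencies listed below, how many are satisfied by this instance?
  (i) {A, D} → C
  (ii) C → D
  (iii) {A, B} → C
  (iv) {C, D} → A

(i) {A, D} → C: every LHS value maps to a single RHS value — holds.
(ii) C → D: every LHS value maps to a single RHS value — holds.
(iii) {A, B} → C: (A=30, B=T81): 3 rows → C takes values {799, 800} — violation; (A=23, B=T87): 2 rows → C takes values {787, 798} — violation — fails.
(iv) {C, D} → A: every LHS value maps to a single RHS value — holds.
3 of the 4 dependencies hold.

3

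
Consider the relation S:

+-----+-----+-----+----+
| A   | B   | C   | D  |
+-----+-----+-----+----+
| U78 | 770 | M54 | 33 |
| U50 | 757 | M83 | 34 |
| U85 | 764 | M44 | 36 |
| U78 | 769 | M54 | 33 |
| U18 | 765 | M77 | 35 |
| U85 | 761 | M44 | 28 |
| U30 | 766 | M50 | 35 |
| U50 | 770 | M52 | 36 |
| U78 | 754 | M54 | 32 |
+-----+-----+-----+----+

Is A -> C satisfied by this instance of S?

A=U78: 3 rows → C = M54, M54, M54 ✓
A=U50: 2 rows → C takes values {M83, M52} — violation
A=U85: 2 rows → C = M44, M44 ✓
A=U18: 1 row → C = M77 ✓
A=U30: 1 row → C = M50 ✓
Two rows agree on A but differ on C, so A -> C does not hold.

No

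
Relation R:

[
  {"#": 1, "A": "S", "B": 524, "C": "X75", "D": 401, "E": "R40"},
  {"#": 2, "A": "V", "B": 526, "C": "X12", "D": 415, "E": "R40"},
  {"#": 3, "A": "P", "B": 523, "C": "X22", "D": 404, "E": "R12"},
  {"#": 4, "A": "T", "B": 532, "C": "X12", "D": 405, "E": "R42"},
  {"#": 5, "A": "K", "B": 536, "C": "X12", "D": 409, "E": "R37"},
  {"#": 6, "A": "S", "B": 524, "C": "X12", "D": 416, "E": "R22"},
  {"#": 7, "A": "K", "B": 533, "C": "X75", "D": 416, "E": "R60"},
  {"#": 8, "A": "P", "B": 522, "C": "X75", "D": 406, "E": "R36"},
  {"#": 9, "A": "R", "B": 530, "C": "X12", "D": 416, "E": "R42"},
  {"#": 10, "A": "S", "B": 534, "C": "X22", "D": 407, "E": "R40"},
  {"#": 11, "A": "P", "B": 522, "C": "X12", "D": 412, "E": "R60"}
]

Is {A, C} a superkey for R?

Yes

All 11 rows have distinct {A, C} values, so {A, C} → (all attributes) holds and {A, C} is a superkey.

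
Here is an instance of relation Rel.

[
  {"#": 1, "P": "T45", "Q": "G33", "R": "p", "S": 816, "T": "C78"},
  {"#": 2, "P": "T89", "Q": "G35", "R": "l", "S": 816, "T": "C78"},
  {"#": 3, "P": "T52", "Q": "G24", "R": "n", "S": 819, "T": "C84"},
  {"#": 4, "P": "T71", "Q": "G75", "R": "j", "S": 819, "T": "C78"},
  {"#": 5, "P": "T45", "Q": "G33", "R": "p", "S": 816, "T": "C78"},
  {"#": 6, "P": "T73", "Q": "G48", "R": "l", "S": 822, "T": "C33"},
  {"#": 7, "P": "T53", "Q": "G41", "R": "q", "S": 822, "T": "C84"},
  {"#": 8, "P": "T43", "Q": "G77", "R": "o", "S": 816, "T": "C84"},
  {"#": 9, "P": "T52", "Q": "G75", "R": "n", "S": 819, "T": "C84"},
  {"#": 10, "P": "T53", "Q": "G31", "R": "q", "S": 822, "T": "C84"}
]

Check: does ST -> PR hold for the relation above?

(S=816, T=C78): rows 1, 2, 5 → {P,R} takes values {(T45, p), (T89, l)} — violation
(S=819, T=C84): rows 3, 9 → {P,R} = (T52, n), (T52, n) ✓
(S=819, T=C78): row 4 → {P,R} = (T71, j) ✓
(S=822, T=C33): row 6 → {P,R} = (T73, l) ✓
(S=822, T=C84): rows 7, 10 → {P,R} = (T53, q), (T53, q) ✓
(S=816, T=C84): row 8 → {P,R} = (T43, o) ✓
Two rows agree on ST but differ on PR, so ST -> PR does not hold.

No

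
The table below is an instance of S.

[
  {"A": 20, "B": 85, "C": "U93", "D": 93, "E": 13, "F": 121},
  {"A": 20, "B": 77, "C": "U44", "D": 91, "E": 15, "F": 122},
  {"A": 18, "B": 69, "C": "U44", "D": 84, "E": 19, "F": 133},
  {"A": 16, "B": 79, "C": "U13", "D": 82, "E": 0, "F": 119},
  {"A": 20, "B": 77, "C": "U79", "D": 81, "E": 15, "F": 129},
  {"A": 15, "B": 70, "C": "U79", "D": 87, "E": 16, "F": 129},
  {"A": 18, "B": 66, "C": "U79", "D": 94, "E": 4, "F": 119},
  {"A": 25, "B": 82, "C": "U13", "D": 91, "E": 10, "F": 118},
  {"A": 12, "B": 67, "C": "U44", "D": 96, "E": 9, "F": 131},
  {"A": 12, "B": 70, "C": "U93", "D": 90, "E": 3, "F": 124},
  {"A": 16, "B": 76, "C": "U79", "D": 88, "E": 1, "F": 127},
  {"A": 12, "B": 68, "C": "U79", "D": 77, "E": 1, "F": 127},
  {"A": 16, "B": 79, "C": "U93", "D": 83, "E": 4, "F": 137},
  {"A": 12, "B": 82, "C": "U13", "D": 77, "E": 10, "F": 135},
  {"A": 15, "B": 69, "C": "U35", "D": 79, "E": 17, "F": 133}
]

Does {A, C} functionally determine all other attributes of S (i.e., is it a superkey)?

Yes

All 15 rows have distinct {A, C} values, so {A, C} → (all attributes) holds and {A, C} is a superkey.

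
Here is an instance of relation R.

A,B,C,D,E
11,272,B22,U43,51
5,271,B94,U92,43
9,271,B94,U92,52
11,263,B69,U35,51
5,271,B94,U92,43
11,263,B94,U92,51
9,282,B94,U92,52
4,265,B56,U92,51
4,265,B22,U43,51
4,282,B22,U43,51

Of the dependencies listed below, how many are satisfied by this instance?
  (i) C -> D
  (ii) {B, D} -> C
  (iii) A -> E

(i) C -> D: every LHS value maps to a single RHS value — holds.
(ii) {B, D} -> C: every LHS value maps to a single RHS value — holds.
(iii) A -> E: every LHS value maps to a single RHS value — holds.
3 of the 3 dependencies hold.

3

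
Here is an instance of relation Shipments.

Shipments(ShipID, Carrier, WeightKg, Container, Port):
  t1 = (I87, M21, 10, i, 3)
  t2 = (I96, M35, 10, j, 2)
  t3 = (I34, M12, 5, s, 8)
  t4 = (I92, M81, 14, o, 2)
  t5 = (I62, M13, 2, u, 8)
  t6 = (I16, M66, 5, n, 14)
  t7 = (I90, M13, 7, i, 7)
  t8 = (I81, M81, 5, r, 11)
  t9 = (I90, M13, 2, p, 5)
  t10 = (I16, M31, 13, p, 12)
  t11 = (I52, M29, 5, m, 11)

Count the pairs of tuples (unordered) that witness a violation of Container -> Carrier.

Container=i: violating pairs (1,7) — 1 pair.
Container=p: violating pairs (9,10) — 1 pair.

2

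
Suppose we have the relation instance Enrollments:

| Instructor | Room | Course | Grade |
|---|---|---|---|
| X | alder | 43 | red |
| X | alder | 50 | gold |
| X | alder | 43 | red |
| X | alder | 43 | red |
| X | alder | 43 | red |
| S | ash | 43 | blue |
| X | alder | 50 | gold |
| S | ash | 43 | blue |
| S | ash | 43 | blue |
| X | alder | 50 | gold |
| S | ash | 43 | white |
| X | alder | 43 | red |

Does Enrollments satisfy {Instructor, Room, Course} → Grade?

(Instructor=X, Room=alder, Course=43): 5 rows → Grade = red, red, red, red, red ✓
(Instructor=X, Room=alder, Course=50): 3 rows → Grade = gold, gold, gold ✓
(Instructor=S, Room=ash, Course=43): 4 rows → Grade takes values {blue, white} — violation
Two rows agree on {Instructor, Room, Course} but differ on Grade, so {Instructor, Room, Course} → Grade does not hold.

No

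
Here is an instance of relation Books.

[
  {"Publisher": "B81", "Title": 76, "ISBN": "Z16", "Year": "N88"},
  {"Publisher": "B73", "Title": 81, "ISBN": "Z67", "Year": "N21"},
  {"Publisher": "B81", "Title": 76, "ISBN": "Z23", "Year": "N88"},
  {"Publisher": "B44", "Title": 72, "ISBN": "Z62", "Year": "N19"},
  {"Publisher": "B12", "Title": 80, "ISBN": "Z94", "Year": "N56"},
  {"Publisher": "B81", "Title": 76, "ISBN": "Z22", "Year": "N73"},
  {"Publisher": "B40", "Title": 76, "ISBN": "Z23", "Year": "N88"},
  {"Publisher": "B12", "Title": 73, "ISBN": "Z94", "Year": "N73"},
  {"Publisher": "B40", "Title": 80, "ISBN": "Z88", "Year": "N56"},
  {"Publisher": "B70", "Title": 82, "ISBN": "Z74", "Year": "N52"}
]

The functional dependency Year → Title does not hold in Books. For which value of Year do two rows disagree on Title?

Year=N88: 3 rows → Title = 76, 76, 76 ✓
Year=N21: 1 row → Title = 81 ✓
Year=N19: 1 row → Title = 72 ✓
Year=N56: 2 rows → Title = 80, 80 ✓
Year=N73: 2 rows → Title takes values {76, 73} — violation
Year=N52: 1 row → Title = 82 ✓
The only Year value with inconsistent Title is Year=N73.

N73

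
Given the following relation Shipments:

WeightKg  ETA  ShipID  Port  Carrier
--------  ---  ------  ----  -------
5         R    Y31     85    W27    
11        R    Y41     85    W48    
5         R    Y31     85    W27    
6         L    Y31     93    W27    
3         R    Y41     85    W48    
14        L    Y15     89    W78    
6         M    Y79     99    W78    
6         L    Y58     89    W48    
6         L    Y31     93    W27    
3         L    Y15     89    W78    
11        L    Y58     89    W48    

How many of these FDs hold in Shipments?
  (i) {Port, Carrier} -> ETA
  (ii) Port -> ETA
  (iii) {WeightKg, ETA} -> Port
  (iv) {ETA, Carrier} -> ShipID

(i) {Port, Carrier} -> ETA: every LHS value maps to a single RHS value — holds.
(ii) Port -> ETA: every LHS value maps to a single RHS value — holds.
(iii) {WeightKg, ETA} -> Port: (WeightKg=6, ETA=L): 3 rows → Port takes values {93, 89} — violation — fails.
(iv) {ETA, Carrier} -> ShipID: every LHS value maps to a single RHS value — holds.
3 of the 4 dependencies hold.

3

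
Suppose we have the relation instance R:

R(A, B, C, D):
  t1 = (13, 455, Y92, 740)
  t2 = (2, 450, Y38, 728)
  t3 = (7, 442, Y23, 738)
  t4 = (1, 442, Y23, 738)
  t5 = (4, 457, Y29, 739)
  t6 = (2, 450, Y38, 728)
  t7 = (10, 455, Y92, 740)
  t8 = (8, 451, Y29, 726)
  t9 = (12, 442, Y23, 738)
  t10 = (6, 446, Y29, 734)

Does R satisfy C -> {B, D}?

No

C=Y92: rows 1, 7 → {B,D} = (455, 740), (455, 740) ✓
C=Y38: rows 2, 6 → {B,D} = (450, 728), (450, 728) ✓
C=Y23: rows 3, 4, 9 → {B,D} = (442, 738), (442, 738), (442, 738) ✓
C=Y29: rows 5, 8, 10 → {B,D} takes values {(457, 739), (451, 726), (446, 734)} — violation
Two rows agree on C but differ on {B, D}, so C -> {B, D} does not hold.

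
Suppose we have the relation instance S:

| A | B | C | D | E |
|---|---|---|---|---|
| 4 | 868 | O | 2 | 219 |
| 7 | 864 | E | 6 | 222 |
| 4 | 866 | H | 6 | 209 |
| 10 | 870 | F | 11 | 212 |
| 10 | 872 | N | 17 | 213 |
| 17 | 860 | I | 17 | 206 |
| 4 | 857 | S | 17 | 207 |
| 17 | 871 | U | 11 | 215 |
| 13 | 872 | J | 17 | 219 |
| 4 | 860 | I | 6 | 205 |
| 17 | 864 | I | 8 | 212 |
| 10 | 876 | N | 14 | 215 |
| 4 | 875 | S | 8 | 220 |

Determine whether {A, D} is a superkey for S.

No

Two distinct rows share (A=4, D=6), so {A, D} does not determine every attribute — not a superkey.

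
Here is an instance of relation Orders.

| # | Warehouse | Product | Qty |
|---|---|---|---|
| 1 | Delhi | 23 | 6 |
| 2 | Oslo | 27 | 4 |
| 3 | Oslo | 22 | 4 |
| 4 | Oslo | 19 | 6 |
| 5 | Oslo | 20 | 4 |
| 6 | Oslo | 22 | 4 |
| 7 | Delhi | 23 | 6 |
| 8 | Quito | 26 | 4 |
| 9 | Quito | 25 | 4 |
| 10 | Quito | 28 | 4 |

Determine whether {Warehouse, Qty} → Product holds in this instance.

No

(Warehouse=Delhi, Qty=6): rows 1, 7 → Product = 23, 23 ✓
(Warehouse=Oslo, Qty=4): rows 2, 3, 5, 6 → Product takes values {27, 22, 20} — violation
(Warehouse=Oslo, Qty=6): row 4 → Product = 19 ✓
(Warehouse=Quito, Qty=4): rows 8, 9, 10 → Product takes values {26, 25, 28} — violation
Two rows agree on {Warehouse, Qty} but differ on Product, so {Warehouse, Qty} → Product does not hold.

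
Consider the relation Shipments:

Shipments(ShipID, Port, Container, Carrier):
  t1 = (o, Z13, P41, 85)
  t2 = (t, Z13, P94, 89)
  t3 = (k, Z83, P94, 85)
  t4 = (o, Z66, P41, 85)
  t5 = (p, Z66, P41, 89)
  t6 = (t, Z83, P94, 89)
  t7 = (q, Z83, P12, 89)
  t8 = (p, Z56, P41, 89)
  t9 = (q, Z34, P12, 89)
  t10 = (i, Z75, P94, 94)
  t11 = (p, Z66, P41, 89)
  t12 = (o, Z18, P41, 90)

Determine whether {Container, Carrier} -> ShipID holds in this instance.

Yes

(Container=P41, Carrier=85): rows 1, 4 → ShipID = o, o ✓
(Container=P94, Carrier=89): rows 2, 6 → ShipID = t, t ✓
(Container=P94, Carrier=85): row 3 → ShipID = k ✓
(Container=P41, Carrier=89): rows 5, 8, 11 → ShipID = p, p, p ✓
(Container=P12, Carrier=89): rows 7, 9 → ShipID = q, q ✓
(Container=P94, Carrier=94): row 10 → ShipID = i ✓
(Container=P41, Carrier=90): row 12 → ShipID = o ✓
Every {Container, Carrier} value is associated with a single ShipID value, so {Container, Carrier} -> ShipID holds.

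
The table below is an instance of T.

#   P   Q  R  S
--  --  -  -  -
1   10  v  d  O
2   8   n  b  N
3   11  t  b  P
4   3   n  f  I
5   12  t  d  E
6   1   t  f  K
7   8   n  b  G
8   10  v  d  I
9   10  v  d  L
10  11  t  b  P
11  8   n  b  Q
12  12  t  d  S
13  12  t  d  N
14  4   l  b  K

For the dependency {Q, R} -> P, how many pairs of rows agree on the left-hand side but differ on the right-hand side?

0

(Q=v, R=d): all 3 rows agree on P — 0 pairs.
(Q=n, R=b): all 3 rows agree on P — 0 pairs.
(Q=t, R=b): all 2 rows agree on P — 0 pairs.
(Q=t, R=d): all 3 rows agree on P — 0 pairs.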